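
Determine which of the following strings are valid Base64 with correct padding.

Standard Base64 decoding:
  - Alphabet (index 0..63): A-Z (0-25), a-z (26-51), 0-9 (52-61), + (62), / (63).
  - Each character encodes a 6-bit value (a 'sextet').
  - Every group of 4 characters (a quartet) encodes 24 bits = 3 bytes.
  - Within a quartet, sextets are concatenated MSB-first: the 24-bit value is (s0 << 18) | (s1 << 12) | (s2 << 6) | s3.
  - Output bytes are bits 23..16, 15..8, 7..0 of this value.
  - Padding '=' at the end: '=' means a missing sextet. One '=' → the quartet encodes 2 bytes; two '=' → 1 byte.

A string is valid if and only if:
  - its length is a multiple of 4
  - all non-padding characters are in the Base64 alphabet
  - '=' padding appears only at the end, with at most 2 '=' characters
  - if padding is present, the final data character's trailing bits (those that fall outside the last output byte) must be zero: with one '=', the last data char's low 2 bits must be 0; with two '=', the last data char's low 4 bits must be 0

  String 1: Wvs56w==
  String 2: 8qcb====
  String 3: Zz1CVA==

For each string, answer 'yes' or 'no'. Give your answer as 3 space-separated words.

String 1: 'Wvs56w==' → valid
String 2: '8qcb====' → invalid (4 pad chars (max 2))
String 3: 'Zz1CVA==' → valid

Answer: yes no yes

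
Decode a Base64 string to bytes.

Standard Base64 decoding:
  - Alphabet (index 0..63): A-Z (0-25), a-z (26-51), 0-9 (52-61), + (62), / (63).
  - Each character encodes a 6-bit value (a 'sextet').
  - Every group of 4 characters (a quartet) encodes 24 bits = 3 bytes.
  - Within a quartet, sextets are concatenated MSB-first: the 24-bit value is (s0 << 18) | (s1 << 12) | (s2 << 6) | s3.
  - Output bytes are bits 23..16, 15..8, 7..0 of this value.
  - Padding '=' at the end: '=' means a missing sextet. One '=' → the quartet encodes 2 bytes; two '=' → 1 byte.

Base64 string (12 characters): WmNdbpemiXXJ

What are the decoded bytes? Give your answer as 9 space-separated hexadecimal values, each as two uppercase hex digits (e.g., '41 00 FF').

Answer: 5A 63 5D 6E 97 A6 89 75 C9

Derivation:
After char 0 ('W'=22): chars_in_quartet=1 acc=0x16 bytes_emitted=0
After char 1 ('m'=38): chars_in_quartet=2 acc=0x5A6 bytes_emitted=0
After char 2 ('N'=13): chars_in_quartet=3 acc=0x1698D bytes_emitted=0
After char 3 ('d'=29): chars_in_quartet=4 acc=0x5A635D -> emit 5A 63 5D, reset; bytes_emitted=3
After char 4 ('b'=27): chars_in_quartet=1 acc=0x1B bytes_emitted=3
After char 5 ('p'=41): chars_in_quartet=2 acc=0x6E9 bytes_emitted=3
After char 6 ('e'=30): chars_in_quartet=3 acc=0x1BA5E bytes_emitted=3
After char 7 ('m'=38): chars_in_quartet=4 acc=0x6E97A6 -> emit 6E 97 A6, reset; bytes_emitted=6
After char 8 ('i'=34): chars_in_quartet=1 acc=0x22 bytes_emitted=6
After char 9 ('X'=23): chars_in_quartet=2 acc=0x897 bytes_emitted=6
After char 10 ('X'=23): chars_in_quartet=3 acc=0x225D7 bytes_emitted=6
After char 11 ('J'=9): chars_in_quartet=4 acc=0x8975C9 -> emit 89 75 C9, reset; bytes_emitted=9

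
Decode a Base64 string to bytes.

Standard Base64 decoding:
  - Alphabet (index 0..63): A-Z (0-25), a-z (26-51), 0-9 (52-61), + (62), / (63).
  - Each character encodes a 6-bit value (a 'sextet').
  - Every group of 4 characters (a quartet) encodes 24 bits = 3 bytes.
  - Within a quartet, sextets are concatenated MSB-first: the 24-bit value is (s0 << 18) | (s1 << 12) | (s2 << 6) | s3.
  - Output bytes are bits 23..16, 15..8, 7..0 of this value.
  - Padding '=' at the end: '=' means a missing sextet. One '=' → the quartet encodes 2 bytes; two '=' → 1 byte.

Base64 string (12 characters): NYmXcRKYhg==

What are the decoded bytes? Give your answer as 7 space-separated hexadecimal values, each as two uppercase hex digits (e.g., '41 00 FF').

After char 0 ('N'=13): chars_in_quartet=1 acc=0xD bytes_emitted=0
After char 1 ('Y'=24): chars_in_quartet=2 acc=0x358 bytes_emitted=0
After char 2 ('m'=38): chars_in_quartet=3 acc=0xD626 bytes_emitted=0
After char 3 ('X'=23): chars_in_quartet=4 acc=0x358997 -> emit 35 89 97, reset; bytes_emitted=3
After char 4 ('c'=28): chars_in_quartet=1 acc=0x1C bytes_emitted=3
After char 5 ('R'=17): chars_in_quartet=2 acc=0x711 bytes_emitted=3
After char 6 ('K'=10): chars_in_quartet=3 acc=0x1C44A bytes_emitted=3
After char 7 ('Y'=24): chars_in_quartet=4 acc=0x711298 -> emit 71 12 98, reset; bytes_emitted=6
After char 8 ('h'=33): chars_in_quartet=1 acc=0x21 bytes_emitted=6
After char 9 ('g'=32): chars_in_quartet=2 acc=0x860 bytes_emitted=6
Padding '==': partial quartet acc=0x860 -> emit 86; bytes_emitted=7

Answer: 35 89 97 71 12 98 86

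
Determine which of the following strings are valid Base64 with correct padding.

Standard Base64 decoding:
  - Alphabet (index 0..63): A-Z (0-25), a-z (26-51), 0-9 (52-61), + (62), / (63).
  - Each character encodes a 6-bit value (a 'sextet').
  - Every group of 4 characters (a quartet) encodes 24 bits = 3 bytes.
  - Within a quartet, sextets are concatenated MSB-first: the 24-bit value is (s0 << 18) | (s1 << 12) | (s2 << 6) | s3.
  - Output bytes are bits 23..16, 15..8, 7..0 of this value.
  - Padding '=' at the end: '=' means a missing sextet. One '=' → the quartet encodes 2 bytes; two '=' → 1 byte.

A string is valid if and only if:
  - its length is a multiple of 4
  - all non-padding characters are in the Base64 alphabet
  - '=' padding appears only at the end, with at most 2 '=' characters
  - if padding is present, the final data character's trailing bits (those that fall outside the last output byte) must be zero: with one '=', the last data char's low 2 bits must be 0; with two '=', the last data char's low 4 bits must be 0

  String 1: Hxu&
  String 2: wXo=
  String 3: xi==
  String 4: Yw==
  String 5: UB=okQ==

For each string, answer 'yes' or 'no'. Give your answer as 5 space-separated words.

String 1: 'Hxu&' → invalid (bad char(s): ['&'])
String 2: 'wXo=' → valid
String 3: 'xi==' → invalid (bad trailing bits)
String 4: 'Yw==' → valid
String 5: 'UB=okQ==' → invalid (bad char(s): ['=']; '=' in middle)

Answer: no yes no yes no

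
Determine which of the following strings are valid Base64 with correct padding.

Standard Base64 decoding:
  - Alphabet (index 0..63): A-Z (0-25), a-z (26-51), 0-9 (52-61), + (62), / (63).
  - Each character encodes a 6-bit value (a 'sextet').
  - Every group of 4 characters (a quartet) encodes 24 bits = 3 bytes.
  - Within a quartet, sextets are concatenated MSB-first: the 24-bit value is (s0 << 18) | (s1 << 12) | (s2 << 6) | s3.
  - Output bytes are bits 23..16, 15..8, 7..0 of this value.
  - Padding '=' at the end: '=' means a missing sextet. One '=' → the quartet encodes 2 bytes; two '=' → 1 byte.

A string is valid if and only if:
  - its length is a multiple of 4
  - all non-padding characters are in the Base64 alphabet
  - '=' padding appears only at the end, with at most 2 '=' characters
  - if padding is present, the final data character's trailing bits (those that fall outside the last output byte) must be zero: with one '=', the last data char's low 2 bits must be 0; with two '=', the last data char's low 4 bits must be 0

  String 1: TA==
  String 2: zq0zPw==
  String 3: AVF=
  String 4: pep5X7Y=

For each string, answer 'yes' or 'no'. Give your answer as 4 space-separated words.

Answer: yes yes no yes

Derivation:
String 1: 'TA==' → valid
String 2: 'zq0zPw==' → valid
String 3: 'AVF=' → invalid (bad trailing bits)
String 4: 'pep5X7Y=' → valid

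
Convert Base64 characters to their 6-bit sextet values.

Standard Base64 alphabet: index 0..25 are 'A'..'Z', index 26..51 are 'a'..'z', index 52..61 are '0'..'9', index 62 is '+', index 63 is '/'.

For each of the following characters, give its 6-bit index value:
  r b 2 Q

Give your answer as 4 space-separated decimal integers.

'r': a..z range, 26 + ord('r') − ord('a') = 43
'b': a..z range, 26 + ord('b') − ord('a') = 27
'2': 0..9 range, 52 + ord('2') − ord('0') = 54
'Q': A..Z range, ord('Q') − ord('A') = 16

Answer: 43 27 54 16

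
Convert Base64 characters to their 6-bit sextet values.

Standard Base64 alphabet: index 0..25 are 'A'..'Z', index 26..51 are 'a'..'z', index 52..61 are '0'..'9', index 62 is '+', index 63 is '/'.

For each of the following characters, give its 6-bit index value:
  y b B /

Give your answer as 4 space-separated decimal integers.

Answer: 50 27 1 63

Derivation:
'y': a..z range, 26 + ord('y') − ord('a') = 50
'b': a..z range, 26 + ord('b') − ord('a') = 27
'B': A..Z range, ord('B') − ord('A') = 1
'/': index 63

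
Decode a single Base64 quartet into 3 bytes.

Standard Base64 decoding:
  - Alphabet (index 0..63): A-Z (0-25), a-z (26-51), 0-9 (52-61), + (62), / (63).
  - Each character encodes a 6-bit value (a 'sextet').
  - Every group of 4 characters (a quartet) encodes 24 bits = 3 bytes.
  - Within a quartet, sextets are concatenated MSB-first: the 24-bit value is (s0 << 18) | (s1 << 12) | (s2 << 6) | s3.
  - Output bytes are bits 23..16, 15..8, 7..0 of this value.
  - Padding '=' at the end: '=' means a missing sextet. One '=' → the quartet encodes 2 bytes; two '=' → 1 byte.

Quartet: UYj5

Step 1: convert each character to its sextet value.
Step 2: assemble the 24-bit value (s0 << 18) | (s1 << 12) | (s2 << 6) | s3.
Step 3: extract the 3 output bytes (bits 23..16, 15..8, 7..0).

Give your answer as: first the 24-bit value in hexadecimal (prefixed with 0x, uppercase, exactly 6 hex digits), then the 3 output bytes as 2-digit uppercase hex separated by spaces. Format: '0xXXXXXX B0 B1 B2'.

Sextets: U=20, Y=24, j=35, 5=57
24-bit: (20<<18) | (24<<12) | (35<<6) | 57
      = 0x500000 | 0x018000 | 0x0008C0 | 0x000039
      = 0x5188F9
Bytes: (v>>16)&0xFF=51, (v>>8)&0xFF=88, v&0xFF=F9

Answer: 0x5188F9 51 88 F9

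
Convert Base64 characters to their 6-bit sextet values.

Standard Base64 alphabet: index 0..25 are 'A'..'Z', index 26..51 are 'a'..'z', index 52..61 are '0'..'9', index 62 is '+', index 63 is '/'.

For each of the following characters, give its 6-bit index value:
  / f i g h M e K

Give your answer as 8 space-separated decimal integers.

'/': index 63
'f': a..z range, 26 + ord('f') − ord('a') = 31
'i': a..z range, 26 + ord('i') − ord('a') = 34
'g': a..z range, 26 + ord('g') − ord('a') = 32
'h': a..z range, 26 + ord('h') − ord('a') = 33
'M': A..Z range, ord('M') − ord('A') = 12
'e': a..z range, 26 + ord('e') − ord('a') = 30
'K': A..Z range, ord('K') − ord('A') = 10

Answer: 63 31 34 32 33 12 30 10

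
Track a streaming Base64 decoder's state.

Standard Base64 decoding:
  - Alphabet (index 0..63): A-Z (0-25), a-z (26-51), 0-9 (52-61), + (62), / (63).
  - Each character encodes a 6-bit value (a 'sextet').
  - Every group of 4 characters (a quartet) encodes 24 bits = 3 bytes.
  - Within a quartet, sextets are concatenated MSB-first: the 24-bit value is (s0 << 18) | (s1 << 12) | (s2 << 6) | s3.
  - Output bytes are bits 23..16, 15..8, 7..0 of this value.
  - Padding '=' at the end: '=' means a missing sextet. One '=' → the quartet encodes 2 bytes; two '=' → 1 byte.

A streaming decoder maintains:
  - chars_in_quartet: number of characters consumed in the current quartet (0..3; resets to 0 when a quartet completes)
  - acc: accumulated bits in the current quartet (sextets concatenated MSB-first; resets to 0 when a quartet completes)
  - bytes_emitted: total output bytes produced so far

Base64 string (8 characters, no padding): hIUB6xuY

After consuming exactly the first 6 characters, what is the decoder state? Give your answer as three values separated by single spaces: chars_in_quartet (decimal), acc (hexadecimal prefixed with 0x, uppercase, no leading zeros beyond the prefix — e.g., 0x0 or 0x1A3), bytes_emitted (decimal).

Answer: 2 0xEB1 3

Derivation:
After char 0 ('h'=33): chars_in_quartet=1 acc=0x21 bytes_emitted=0
After char 1 ('I'=8): chars_in_quartet=2 acc=0x848 bytes_emitted=0
After char 2 ('U'=20): chars_in_quartet=3 acc=0x21214 bytes_emitted=0
After char 3 ('B'=1): chars_in_quartet=4 acc=0x848501 -> emit 84 85 01, reset; bytes_emitted=3
After char 4 ('6'=58): chars_in_quartet=1 acc=0x3A bytes_emitted=3
After char 5 ('x'=49): chars_in_quartet=2 acc=0xEB1 bytes_emitted=3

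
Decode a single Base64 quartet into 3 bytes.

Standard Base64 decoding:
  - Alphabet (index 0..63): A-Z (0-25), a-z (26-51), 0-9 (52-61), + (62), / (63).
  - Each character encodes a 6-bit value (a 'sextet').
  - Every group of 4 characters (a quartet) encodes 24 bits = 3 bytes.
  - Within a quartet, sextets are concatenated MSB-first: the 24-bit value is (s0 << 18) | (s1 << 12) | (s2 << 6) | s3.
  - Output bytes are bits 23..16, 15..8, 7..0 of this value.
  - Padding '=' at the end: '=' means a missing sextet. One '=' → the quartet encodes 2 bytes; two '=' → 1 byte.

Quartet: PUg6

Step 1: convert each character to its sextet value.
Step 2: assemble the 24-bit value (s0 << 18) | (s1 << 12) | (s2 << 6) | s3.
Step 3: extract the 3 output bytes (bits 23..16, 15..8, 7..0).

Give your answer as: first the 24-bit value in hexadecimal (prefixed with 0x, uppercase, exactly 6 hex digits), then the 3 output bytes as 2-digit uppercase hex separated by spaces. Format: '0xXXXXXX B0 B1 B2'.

Sextets: P=15, U=20, g=32, 6=58
24-bit: (15<<18) | (20<<12) | (32<<6) | 58
      = 0x3C0000 | 0x014000 | 0x000800 | 0x00003A
      = 0x3D483A
Bytes: (v>>16)&0xFF=3D, (v>>8)&0xFF=48, v&0xFF=3A

Answer: 0x3D483A 3D 48 3A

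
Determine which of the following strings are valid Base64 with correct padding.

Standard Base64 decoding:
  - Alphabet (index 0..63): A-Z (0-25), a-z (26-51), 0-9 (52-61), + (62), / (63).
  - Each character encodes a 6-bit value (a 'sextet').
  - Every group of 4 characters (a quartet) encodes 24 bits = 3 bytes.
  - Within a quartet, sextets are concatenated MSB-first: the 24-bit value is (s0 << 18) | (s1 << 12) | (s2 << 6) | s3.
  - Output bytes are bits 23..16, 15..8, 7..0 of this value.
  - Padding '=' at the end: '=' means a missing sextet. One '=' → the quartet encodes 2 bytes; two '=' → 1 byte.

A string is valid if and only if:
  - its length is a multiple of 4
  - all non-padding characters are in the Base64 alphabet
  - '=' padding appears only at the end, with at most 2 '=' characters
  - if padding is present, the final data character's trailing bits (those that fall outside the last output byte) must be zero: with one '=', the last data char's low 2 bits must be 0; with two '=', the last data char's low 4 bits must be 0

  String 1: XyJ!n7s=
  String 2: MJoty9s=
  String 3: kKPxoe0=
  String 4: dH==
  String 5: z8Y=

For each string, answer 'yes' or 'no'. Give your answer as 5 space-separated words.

Answer: no yes yes no yes

Derivation:
String 1: 'XyJ!n7s=' → invalid (bad char(s): ['!'])
String 2: 'MJoty9s=' → valid
String 3: 'kKPxoe0=' → valid
String 4: 'dH==' → invalid (bad trailing bits)
String 5: 'z8Y=' → valid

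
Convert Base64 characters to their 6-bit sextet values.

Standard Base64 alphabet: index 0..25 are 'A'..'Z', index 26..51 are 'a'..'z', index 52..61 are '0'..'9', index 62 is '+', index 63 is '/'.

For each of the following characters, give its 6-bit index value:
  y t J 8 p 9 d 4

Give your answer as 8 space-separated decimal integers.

'y': a..z range, 26 + ord('y') − ord('a') = 50
't': a..z range, 26 + ord('t') − ord('a') = 45
'J': A..Z range, ord('J') − ord('A') = 9
'8': 0..9 range, 52 + ord('8') − ord('0') = 60
'p': a..z range, 26 + ord('p') − ord('a') = 41
'9': 0..9 range, 52 + ord('9') − ord('0') = 61
'd': a..z range, 26 + ord('d') − ord('a') = 29
'4': 0..9 range, 52 + ord('4') − ord('0') = 56

Answer: 50 45 9 60 41 61 29 56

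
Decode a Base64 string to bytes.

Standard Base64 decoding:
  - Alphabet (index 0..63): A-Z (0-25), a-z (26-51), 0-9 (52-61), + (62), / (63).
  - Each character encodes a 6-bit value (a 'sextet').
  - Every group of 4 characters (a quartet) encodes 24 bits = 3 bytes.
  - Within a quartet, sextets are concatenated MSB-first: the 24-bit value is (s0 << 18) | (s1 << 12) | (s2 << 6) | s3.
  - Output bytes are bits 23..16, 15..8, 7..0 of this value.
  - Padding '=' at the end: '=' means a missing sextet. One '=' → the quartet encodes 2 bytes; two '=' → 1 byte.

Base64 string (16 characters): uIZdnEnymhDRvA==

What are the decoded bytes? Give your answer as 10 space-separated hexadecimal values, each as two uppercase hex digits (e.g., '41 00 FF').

After char 0 ('u'=46): chars_in_quartet=1 acc=0x2E bytes_emitted=0
After char 1 ('I'=8): chars_in_quartet=2 acc=0xB88 bytes_emitted=0
After char 2 ('Z'=25): chars_in_quartet=3 acc=0x2E219 bytes_emitted=0
After char 3 ('d'=29): chars_in_quartet=4 acc=0xB8865D -> emit B8 86 5D, reset; bytes_emitted=3
After char 4 ('n'=39): chars_in_quartet=1 acc=0x27 bytes_emitted=3
After char 5 ('E'=4): chars_in_quartet=2 acc=0x9C4 bytes_emitted=3
After char 6 ('n'=39): chars_in_quartet=3 acc=0x27127 bytes_emitted=3
After char 7 ('y'=50): chars_in_quartet=4 acc=0x9C49F2 -> emit 9C 49 F2, reset; bytes_emitted=6
After char 8 ('m'=38): chars_in_quartet=1 acc=0x26 bytes_emitted=6
After char 9 ('h'=33): chars_in_quartet=2 acc=0x9A1 bytes_emitted=6
After char 10 ('D'=3): chars_in_quartet=3 acc=0x26843 bytes_emitted=6
After char 11 ('R'=17): chars_in_quartet=4 acc=0x9A10D1 -> emit 9A 10 D1, reset; bytes_emitted=9
After char 12 ('v'=47): chars_in_quartet=1 acc=0x2F bytes_emitted=9
After char 13 ('A'=0): chars_in_quartet=2 acc=0xBC0 bytes_emitted=9
Padding '==': partial quartet acc=0xBC0 -> emit BC; bytes_emitted=10

Answer: B8 86 5D 9C 49 F2 9A 10 D1 BC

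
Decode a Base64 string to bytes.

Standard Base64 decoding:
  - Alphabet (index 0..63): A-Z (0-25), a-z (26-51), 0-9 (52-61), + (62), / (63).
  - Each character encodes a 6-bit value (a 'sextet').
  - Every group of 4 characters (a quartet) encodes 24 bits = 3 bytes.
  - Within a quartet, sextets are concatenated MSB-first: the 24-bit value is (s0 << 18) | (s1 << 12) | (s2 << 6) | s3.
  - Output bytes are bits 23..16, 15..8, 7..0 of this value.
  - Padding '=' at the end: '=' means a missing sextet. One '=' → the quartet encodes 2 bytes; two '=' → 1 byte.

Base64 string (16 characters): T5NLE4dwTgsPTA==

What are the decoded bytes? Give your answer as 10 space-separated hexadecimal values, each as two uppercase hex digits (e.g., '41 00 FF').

Answer: 4F 93 4B 13 87 70 4E 0B 0F 4C

Derivation:
After char 0 ('T'=19): chars_in_quartet=1 acc=0x13 bytes_emitted=0
After char 1 ('5'=57): chars_in_quartet=2 acc=0x4F9 bytes_emitted=0
After char 2 ('N'=13): chars_in_quartet=3 acc=0x13E4D bytes_emitted=0
After char 3 ('L'=11): chars_in_quartet=4 acc=0x4F934B -> emit 4F 93 4B, reset; bytes_emitted=3
After char 4 ('E'=4): chars_in_quartet=1 acc=0x4 bytes_emitted=3
After char 5 ('4'=56): chars_in_quartet=2 acc=0x138 bytes_emitted=3
After char 6 ('d'=29): chars_in_quartet=3 acc=0x4E1D bytes_emitted=3
After char 7 ('w'=48): chars_in_quartet=4 acc=0x138770 -> emit 13 87 70, reset; bytes_emitted=6
After char 8 ('T'=19): chars_in_quartet=1 acc=0x13 bytes_emitted=6
After char 9 ('g'=32): chars_in_quartet=2 acc=0x4E0 bytes_emitted=6
After char 10 ('s'=44): chars_in_quartet=3 acc=0x1382C bytes_emitted=6
After char 11 ('P'=15): chars_in_quartet=4 acc=0x4E0B0F -> emit 4E 0B 0F, reset; bytes_emitted=9
After char 12 ('T'=19): chars_in_quartet=1 acc=0x13 bytes_emitted=9
After char 13 ('A'=0): chars_in_quartet=2 acc=0x4C0 bytes_emitted=9
Padding '==': partial quartet acc=0x4C0 -> emit 4C; bytes_emitted=10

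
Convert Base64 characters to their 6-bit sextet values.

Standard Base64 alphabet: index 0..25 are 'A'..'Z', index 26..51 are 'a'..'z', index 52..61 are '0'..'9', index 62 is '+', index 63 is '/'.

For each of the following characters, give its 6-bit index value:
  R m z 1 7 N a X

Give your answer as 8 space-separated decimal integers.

'R': A..Z range, ord('R') − ord('A') = 17
'm': a..z range, 26 + ord('m') − ord('a') = 38
'z': a..z range, 26 + ord('z') − ord('a') = 51
'1': 0..9 range, 52 + ord('1') − ord('0') = 53
'7': 0..9 range, 52 + ord('7') − ord('0') = 59
'N': A..Z range, ord('N') − ord('A') = 13
'a': a..z range, 26 + ord('a') − ord('a') = 26
'X': A..Z range, ord('X') − ord('A') = 23

Answer: 17 38 51 53 59 13 26 23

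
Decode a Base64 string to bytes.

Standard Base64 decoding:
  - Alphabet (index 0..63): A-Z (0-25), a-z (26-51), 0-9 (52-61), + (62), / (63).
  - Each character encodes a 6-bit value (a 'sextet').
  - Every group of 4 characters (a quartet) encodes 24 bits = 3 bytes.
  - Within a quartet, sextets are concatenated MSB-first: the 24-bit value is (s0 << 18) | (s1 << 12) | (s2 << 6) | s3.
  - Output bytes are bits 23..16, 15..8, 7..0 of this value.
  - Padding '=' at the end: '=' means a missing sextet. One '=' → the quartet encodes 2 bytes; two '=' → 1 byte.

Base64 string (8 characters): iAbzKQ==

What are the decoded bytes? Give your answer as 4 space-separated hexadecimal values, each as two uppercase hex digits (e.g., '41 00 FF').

After char 0 ('i'=34): chars_in_quartet=1 acc=0x22 bytes_emitted=0
After char 1 ('A'=0): chars_in_quartet=2 acc=0x880 bytes_emitted=0
After char 2 ('b'=27): chars_in_quartet=3 acc=0x2201B bytes_emitted=0
After char 3 ('z'=51): chars_in_quartet=4 acc=0x8806F3 -> emit 88 06 F3, reset; bytes_emitted=3
After char 4 ('K'=10): chars_in_quartet=1 acc=0xA bytes_emitted=3
After char 5 ('Q'=16): chars_in_quartet=2 acc=0x290 bytes_emitted=3
Padding '==': partial quartet acc=0x290 -> emit 29; bytes_emitted=4

Answer: 88 06 F3 29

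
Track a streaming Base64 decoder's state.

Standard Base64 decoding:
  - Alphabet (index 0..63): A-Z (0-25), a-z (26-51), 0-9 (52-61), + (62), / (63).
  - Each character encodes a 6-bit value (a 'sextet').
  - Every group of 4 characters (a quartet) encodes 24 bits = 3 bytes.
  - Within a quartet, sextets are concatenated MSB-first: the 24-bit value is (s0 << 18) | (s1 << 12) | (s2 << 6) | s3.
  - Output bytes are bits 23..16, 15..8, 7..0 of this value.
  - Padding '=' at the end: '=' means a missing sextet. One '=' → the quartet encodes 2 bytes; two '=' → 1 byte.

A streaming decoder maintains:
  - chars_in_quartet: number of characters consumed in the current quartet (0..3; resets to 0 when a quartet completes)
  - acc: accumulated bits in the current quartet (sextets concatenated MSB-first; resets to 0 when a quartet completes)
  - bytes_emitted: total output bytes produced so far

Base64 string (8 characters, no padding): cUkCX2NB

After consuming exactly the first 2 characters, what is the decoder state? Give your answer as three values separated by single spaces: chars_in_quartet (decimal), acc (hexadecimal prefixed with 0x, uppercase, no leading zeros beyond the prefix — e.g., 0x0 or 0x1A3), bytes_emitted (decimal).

Answer: 2 0x714 0

Derivation:
After char 0 ('c'=28): chars_in_quartet=1 acc=0x1C bytes_emitted=0
After char 1 ('U'=20): chars_in_quartet=2 acc=0x714 bytes_emitted=0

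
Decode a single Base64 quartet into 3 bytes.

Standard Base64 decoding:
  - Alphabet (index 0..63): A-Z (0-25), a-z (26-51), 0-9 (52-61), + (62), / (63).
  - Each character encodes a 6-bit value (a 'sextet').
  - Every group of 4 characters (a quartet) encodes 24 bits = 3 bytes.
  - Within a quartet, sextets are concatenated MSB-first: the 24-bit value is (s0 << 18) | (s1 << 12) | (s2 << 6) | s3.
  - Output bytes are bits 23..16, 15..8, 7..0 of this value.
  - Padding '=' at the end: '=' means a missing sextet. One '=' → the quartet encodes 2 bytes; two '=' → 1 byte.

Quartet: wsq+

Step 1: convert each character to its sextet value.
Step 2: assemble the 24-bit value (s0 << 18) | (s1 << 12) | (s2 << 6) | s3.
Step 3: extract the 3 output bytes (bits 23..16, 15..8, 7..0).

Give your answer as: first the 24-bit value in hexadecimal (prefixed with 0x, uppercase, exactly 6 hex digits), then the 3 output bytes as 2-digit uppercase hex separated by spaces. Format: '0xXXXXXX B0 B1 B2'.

Sextets: w=48, s=44, q=42, +=62
24-bit: (48<<18) | (44<<12) | (42<<6) | 62
      = 0xC00000 | 0x02C000 | 0x000A80 | 0x00003E
      = 0xC2CABE
Bytes: (v>>16)&0xFF=C2, (v>>8)&0xFF=CA, v&0xFF=BE

Answer: 0xC2CABE C2 CA BE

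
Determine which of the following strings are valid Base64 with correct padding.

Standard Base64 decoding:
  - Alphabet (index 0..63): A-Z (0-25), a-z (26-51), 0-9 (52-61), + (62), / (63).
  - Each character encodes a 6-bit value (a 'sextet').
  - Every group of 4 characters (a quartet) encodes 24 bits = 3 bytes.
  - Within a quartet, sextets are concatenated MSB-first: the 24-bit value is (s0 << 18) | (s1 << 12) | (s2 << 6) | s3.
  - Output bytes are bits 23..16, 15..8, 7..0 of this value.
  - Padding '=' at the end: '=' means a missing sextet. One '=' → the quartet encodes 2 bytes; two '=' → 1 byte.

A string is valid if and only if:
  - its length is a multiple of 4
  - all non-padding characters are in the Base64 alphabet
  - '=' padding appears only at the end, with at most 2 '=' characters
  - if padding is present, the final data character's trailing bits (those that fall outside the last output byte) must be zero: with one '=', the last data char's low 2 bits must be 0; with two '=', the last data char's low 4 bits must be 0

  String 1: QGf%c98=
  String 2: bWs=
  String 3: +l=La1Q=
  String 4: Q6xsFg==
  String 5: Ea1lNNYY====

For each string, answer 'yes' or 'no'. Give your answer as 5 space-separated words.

Answer: no yes no yes no

Derivation:
String 1: 'QGf%c98=' → invalid (bad char(s): ['%'])
String 2: 'bWs=' → valid
String 3: '+l=La1Q=' → invalid (bad char(s): ['=']; '=' in middle)
String 4: 'Q6xsFg==' → valid
String 5: 'Ea1lNNYY====' → invalid (4 pad chars (max 2))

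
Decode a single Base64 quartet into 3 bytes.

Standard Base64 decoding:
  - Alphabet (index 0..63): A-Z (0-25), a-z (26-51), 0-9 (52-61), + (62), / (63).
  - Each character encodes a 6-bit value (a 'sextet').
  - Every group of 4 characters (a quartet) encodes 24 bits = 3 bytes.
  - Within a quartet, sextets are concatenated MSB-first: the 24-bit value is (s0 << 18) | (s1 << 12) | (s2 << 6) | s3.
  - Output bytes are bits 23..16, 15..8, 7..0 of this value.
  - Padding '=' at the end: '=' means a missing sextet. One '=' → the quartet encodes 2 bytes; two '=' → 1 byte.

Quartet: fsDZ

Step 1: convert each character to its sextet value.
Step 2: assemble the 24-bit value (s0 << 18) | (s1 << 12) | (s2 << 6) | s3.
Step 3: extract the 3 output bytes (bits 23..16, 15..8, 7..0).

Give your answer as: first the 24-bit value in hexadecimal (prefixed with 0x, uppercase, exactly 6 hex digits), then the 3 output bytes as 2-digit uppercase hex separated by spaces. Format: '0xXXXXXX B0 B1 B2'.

Sextets: f=31, s=44, D=3, Z=25
24-bit: (31<<18) | (44<<12) | (3<<6) | 25
      = 0x7C0000 | 0x02C000 | 0x0000C0 | 0x000019
      = 0x7EC0D9
Bytes: (v>>16)&0xFF=7E, (v>>8)&0xFF=C0, v&0xFF=D9

Answer: 0x7EC0D9 7E C0 D9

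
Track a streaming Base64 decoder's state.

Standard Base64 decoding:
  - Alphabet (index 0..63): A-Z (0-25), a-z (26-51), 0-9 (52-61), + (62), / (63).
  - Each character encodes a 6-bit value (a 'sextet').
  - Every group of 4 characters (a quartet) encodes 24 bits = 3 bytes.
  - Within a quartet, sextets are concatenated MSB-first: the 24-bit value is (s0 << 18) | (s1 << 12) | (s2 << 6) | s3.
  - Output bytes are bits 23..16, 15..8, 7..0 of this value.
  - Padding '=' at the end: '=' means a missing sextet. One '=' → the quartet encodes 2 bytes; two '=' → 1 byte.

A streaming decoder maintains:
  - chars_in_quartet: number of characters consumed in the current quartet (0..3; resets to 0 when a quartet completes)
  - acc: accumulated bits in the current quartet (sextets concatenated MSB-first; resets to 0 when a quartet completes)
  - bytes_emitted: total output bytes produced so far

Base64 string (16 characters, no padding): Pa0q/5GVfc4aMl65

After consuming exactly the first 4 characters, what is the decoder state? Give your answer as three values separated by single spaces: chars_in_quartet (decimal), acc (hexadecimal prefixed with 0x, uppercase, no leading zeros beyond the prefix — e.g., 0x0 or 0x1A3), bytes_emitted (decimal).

Answer: 0 0x0 3

Derivation:
After char 0 ('P'=15): chars_in_quartet=1 acc=0xF bytes_emitted=0
After char 1 ('a'=26): chars_in_quartet=2 acc=0x3DA bytes_emitted=0
After char 2 ('0'=52): chars_in_quartet=3 acc=0xF6B4 bytes_emitted=0
After char 3 ('q'=42): chars_in_quartet=4 acc=0x3DAD2A -> emit 3D AD 2A, reset; bytes_emitted=3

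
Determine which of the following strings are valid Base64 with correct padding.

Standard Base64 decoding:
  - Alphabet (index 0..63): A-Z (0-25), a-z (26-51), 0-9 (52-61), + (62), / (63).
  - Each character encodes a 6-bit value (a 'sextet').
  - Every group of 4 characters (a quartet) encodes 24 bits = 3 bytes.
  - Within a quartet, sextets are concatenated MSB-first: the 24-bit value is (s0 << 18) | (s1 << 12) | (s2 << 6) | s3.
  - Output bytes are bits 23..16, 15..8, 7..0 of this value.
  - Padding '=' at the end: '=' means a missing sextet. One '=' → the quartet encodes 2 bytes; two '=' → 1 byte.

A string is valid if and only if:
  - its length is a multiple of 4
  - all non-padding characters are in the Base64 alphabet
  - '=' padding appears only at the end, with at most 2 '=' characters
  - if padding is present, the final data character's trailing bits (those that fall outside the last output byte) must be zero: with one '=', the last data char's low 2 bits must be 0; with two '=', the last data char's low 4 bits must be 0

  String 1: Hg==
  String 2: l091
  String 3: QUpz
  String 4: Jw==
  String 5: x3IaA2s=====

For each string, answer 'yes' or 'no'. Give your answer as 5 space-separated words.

Answer: yes yes yes yes no

Derivation:
String 1: 'Hg==' → valid
String 2: 'l091' → valid
String 3: 'QUpz' → valid
String 4: 'Jw==' → valid
String 5: 'x3IaA2s=====' → invalid (5 pad chars (max 2))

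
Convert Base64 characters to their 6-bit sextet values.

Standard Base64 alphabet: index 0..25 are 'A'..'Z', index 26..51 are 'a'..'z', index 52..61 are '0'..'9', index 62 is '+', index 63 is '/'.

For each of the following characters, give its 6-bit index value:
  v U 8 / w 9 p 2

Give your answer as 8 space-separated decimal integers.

'v': a..z range, 26 + ord('v') − ord('a') = 47
'U': A..Z range, ord('U') − ord('A') = 20
'8': 0..9 range, 52 + ord('8') − ord('0') = 60
'/': index 63
'w': a..z range, 26 + ord('w') − ord('a') = 48
'9': 0..9 range, 52 + ord('9') − ord('0') = 61
'p': a..z range, 26 + ord('p') − ord('a') = 41
'2': 0..9 range, 52 + ord('2') − ord('0') = 54

Answer: 47 20 60 63 48 61 41 54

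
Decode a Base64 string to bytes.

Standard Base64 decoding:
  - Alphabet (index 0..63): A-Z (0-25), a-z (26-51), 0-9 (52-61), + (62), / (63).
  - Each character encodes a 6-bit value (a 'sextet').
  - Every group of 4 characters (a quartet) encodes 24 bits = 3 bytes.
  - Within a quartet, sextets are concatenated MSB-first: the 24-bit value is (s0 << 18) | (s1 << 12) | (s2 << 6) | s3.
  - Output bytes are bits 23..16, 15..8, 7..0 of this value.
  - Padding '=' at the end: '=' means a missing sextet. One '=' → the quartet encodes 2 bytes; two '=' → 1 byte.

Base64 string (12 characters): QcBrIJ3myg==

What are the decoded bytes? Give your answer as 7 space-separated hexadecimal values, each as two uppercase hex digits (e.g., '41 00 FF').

Answer: 41 C0 6B 20 9D E6 CA

Derivation:
After char 0 ('Q'=16): chars_in_quartet=1 acc=0x10 bytes_emitted=0
After char 1 ('c'=28): chars_in_quartet=2 acc=0x41C bytes_emitted=0
After char 2 ('B'=1): chars_in_quartet=3 acc=0x10701 bytes_emitted=0
After char 3 ('r'=43): chars_in_quartet=4 acc=0x41C06B -> emit 41 C0 6B, reset; bytes_emitted=3
After char 4 ('I'=8): chars_in_quartet=1 acc=0x8 bytes_emitted=3
After char 5 ('J'=9): chars_in_quartet=2 acc=0x209 bytes_emitted=3
After char 6 ('3'=55): chars_in_quartet=3 acc=0x8277 bytes_emitted=3
After char 7 ('m'=38): chars_in_quartet=4 acc=0x209DE6 -> emit 20 9D E6, reset; bytes_emitted=6
After char 8 ('y'=50): chars_in_quartet=1 acc=0x32 bytes_emitted=6
After char 9 ('g'=32): chars_in_quartet=2 acc=0xCA0 bytes_emitted=6
Padding '==': partial quartet acc=0xCA0 -> emit CA; bytes_emitted=7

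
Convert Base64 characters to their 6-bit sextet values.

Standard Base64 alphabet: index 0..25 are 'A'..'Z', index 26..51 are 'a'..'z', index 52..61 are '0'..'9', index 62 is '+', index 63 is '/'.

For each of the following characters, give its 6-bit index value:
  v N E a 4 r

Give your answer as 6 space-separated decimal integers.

'v': a..z range, 26 + ord('v') − ord('a') = 47
'N': A..Z range, ord('N') − ord('A') = 13
'E': A..Z range, ord('E') − ord('A') = 4
'a': a..z range, 26 + ord('a') − ord('a') = 26
'4': 0..9 range, 52 + ord('4') − ord('0') = 56
'r': a..z range, 26 + ord('r') − ord('a') = 43

Answer: 47 13 4 26 56 43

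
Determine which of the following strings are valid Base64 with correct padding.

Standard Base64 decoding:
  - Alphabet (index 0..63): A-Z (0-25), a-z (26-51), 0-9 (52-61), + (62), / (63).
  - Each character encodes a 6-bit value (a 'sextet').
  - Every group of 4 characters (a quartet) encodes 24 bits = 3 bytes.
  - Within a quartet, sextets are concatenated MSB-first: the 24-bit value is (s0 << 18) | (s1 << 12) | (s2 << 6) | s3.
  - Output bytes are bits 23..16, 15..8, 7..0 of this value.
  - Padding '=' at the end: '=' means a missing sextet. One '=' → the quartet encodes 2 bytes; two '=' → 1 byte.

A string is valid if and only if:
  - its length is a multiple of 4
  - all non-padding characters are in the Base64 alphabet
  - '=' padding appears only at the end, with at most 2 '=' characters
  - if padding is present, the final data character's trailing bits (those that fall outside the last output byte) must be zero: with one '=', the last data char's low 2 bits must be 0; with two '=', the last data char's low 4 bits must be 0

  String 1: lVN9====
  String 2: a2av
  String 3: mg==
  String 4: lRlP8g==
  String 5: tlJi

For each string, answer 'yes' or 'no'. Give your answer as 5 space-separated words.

String 1: 'lVN9====' → invalid (4 pad chars (max 2))
String 2: 'a2av' → valid
String 3: 'mg==' → valid
String 4: 'lRlP8g==' → valid
String 5: 'tlJi' → valid

Answer: no yes yes yes yes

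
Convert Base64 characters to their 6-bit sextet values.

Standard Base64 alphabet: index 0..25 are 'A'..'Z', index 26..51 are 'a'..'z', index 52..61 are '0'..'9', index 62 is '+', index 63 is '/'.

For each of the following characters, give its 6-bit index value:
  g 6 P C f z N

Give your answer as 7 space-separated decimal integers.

Answer: 32 58 15 2 31 51 13

Derivation:
'g': a..z range, 26 + ord('g') − ord('a') = 32
'6': 0..9 range, 52 + ord('6') − ord('0') = 58
'P': A..Z range, ord('P') − ord('A') = 15
'C': A..Z range, ord('C') − ord('A') = 2
'f': a..z range, 26 + ord('f') − ord('a') = 31
'z': a..z range, 26 + ord('z') − ord('a') = 51
'N': A..Z range, ord('N') − ord('A') = 13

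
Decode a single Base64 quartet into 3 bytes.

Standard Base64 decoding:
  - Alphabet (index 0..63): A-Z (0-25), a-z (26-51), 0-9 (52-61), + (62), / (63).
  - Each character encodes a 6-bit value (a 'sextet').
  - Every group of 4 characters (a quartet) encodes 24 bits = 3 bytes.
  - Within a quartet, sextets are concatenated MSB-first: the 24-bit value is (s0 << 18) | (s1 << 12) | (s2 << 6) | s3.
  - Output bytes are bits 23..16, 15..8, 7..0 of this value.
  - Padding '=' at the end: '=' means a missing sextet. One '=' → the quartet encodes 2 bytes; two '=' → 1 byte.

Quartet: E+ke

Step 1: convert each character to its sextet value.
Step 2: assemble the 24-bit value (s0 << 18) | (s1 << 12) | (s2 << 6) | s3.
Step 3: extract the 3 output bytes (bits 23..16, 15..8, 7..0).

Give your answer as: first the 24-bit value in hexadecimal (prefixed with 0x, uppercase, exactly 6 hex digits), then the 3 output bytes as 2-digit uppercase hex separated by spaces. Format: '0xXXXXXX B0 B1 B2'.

Answer: 0x13E91E 13 E9 1E

Derivation:
Sextets: E=4, +=62, k=36, e=30
24-bit: (4<<18) | (62<<12) | (36<<6) | 30
      = 0x100000 | 0x03E000 | 0x000900 | 0x00001E
      = 0x13E91E
Bytes: (v>>16)&0xFF=13, (v>>8)&0xFF=E9, v&0xFF=1E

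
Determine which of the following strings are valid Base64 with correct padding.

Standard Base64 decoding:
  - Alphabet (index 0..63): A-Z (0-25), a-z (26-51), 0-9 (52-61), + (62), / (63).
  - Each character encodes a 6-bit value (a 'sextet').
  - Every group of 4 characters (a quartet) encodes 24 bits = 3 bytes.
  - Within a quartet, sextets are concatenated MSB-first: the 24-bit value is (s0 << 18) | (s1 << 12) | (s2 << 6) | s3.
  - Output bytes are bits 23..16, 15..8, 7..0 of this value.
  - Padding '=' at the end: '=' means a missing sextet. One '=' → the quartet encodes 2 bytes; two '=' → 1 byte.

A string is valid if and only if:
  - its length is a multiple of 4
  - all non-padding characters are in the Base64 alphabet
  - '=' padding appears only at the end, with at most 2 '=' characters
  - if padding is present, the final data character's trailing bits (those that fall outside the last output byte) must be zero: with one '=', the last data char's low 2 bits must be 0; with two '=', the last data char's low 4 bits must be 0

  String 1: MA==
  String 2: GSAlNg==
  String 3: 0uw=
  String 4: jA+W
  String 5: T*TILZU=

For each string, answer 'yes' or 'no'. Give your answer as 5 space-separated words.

Answer: yes yes yes yes no

Derivation:
String 1: 'MA==' → valid
String 2: 'GSAlNg==' → valid
String 3: '0uw=' → valid
String 4: 'jA+W' → valid
String 5: 'T*TILZU=' → invalid (bad char(s): ['*'])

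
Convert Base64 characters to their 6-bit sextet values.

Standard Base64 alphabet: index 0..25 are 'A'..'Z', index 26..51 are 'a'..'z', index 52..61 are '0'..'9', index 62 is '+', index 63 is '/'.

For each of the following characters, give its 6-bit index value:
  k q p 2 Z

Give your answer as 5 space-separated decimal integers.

'k': a..z range, 26 + ord('k') − ord('a') = 36
'q': a..z range, 26 + ord('q') − ord('a') = 42
'p': a..z range, 26 + ord('p') − ord('a') = 41
'2': 0..9 range, 52 + ord('2') − ord('0') = 54
'Z': A..Z range, ord('Z') − ord('A') = 25

Answer: 36 42 41 54 25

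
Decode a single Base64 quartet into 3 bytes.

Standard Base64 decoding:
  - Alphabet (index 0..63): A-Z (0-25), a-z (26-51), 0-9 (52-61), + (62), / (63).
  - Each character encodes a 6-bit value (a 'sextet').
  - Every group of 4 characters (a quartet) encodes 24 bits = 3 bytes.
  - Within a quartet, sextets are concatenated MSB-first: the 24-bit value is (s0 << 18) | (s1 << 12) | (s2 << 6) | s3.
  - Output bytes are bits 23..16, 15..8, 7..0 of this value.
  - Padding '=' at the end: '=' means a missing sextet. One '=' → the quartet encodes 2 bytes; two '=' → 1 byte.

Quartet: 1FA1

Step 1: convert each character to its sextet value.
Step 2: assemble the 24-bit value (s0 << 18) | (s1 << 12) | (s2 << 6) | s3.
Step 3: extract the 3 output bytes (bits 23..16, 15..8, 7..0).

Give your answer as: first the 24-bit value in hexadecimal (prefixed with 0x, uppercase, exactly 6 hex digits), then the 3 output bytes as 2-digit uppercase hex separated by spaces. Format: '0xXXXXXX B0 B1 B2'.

Answer: 0xD45035 D4 50 35

Derivation:
Sextets: 1=53, F=5, A=0, 1=53
24-bit: (53<<18) | (5<<12) | (0<<6) | 53
      = 0xD40000 | 0x005000 | 0x000000 | 0x000035
      = 0xD45035
Bytes: (v>>16)&0xFF=D4, (v>>8)&0xFF=50, v&0xFF=35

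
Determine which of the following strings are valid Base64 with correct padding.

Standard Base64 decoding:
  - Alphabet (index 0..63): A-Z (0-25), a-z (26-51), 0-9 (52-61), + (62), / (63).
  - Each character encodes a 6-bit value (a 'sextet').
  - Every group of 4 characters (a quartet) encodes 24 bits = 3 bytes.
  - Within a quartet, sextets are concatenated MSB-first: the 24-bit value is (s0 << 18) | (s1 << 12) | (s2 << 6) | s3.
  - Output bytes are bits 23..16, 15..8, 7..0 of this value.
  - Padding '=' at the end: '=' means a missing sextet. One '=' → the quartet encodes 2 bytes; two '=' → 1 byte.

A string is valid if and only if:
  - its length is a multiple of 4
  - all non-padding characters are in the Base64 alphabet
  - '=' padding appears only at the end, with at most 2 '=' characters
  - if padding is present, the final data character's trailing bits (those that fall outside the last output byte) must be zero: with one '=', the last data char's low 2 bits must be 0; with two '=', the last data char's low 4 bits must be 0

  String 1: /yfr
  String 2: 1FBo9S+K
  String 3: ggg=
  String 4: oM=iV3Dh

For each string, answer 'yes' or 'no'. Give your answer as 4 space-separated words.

Answer: yes yes yes no

Derivation:
String 1: '/yfr' → valid
String 2: '1FBo9S+K' → valid
String 3: 'ggg=' → valid
String 4: 'oM=iV3Dh' → invalid (bad char(s): ['=']; '=' in middle)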